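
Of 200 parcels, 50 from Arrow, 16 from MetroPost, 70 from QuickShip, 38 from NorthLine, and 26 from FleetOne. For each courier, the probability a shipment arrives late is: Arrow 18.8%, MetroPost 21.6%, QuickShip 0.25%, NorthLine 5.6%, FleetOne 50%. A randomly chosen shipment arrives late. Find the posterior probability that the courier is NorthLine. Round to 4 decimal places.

0.0756

Unnormalized posteriors (prior × likelihood):
  Arrow: 0.25 × 0.188 = 0.047
  MetroPost: 0.08 × 0.216 = 0.01728
  QuickShip: 0.35 × 0.0025 = 0.000875
  NorthLine: 0.19 × 0.056 = 0.01064
  FleetOne: 0.13 × 0.5 = 0.065
Sum = 0.140795.
P(NorthLine | evidence) = 0.01064 / 0.140795 ≈ 0.0756.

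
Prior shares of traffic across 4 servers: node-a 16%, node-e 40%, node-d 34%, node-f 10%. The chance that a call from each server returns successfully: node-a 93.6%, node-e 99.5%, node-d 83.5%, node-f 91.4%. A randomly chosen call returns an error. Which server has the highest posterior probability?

node-d

Taking complements, P(error | each) = node-a 0.064, node-e 0.005, node-d 0.165, node-f 0.086.
By Bayes' rule, posterior ∝ prior × likelihood:
  node-a: 0.16 × 0.064 = 0.01024
  node-e: 0.4 × 0.005 = 0.002
  node-d: 0.34 × 0.165 = 0.0561
  node-f: 0.1 × 0.086 = 0.0086
Sum = 0.07694.
Largest term belongs to node-d, so node-d is most probable.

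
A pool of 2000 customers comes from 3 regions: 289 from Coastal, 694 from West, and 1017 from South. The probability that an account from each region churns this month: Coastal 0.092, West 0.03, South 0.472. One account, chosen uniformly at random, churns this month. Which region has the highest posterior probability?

South

Compute prior × likelihood for every hypothesis:
  Coastal: 0.1445 × 0.092 = 0.013294
  West: 0.347 × 0.03 = 0.01041
  South: 0.5085 × 0.472 = 0.240012
Normalizing constant = 0.263716.
Largest term belongs to South, so South is most probable.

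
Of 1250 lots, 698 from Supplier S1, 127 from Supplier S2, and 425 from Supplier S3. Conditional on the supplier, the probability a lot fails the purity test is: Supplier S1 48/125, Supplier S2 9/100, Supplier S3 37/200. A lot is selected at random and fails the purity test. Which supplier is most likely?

Supplier S1

By Bayes' rule, posterior ∝ prior × likelihood:
  Supplier S1: 0.5584 × 0.384 = 0.2144256
  Supplier S2: 0.1016 × 0.09 = 0.009144
  Supplier S3: 0.34 × 0.185 = 0.0629
Sum = 0.2864696.
Largest term belongs to Supplier S1, so Supplier S1 is most probable.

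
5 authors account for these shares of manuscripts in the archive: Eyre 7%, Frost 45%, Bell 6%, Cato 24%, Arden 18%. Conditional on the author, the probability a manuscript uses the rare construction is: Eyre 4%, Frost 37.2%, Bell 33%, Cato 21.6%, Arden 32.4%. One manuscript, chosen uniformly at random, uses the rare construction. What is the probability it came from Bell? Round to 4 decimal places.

0.0660

Unnormalized posteriors (prior × likelihood):
  Eyre: 0.07 × 0.04 = 0.0028
  Frost: 0.45 × 0.372 = 0.1674
  Bell: 0.06 × 0.33 = 0.0198
  Cato: 0.24 × 0.216 = 0.05184
  Arden: 0.18 × 0.324 = 0.05832
Normalizing constant = 0.30016.
P(Bell | evidence) = 0.0198 / 0.30016 ≈ 0.0660.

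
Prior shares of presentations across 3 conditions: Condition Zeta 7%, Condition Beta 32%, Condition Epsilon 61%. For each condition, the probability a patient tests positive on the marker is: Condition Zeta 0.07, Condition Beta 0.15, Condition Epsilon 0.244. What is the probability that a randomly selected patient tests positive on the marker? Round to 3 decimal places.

Compute prior × likelihood for every hypothesis:
  Condition Zeta: 0.07 × 0.07 = 0.0049
  Condition Beta: 0.32 × 0.15 = 0.048
  Condition Epsilon: 0.61 × 0.244 = 0.14884
P(marker-positive) = 0.0049 + 0.048 + 0.14884 = 0.20174 → 0.202.

0.202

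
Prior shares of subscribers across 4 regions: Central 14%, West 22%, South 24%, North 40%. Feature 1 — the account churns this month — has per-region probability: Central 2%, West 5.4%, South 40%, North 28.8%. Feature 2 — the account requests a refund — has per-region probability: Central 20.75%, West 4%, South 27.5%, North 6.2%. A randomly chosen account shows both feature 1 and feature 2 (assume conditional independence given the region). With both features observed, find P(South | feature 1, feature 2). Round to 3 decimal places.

0.763

Compute prior × likelihood for every hypothesis:
  Central: 0.14 × 0.02 × 0.2075 = 0.000581
  West: 0.22 × 0.054 × 0.04 = 0.0004752
  South: 0.24 × 0.4 × 0.275 = 0.0264
  North: 0.4 × 0.288 × 0.062 = 0.0071424
Sum = 0.0345986.
P(South | evidence) = 0.0264 / 0.0345986 ≈ 0.763.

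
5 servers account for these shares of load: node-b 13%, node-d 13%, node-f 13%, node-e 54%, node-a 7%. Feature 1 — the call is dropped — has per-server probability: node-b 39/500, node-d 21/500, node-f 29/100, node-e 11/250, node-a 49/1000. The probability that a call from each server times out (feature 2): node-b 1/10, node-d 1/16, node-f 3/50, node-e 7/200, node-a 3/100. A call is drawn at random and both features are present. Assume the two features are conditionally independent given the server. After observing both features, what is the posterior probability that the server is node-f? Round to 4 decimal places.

0.4970

Unnormalized posteriors (prior × likelihood):
  node-b: 0.13 × 0.078 × 0.1 = 0.001014
  node-d: 0.13 × 0.042 × 0.0625 = 0.00034125
  node-f: 0.13 × 0.29 × 0.06 = 0.002262
  node-e: 0.54 × 0.044 × 0.035 = 0.0008316
  node-a: 0.07 × 0.049 × 0.03 = 0.0001029
Total = 0.00455175.
P(node-f | evidence) = 0.002262 / 0.00455175 ≈ 0.4970.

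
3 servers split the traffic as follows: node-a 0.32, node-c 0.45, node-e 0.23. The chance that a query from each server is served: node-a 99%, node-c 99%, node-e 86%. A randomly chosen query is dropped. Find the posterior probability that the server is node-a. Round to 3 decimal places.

Taking complements, P(dropped | each) = node-a 0.01, node-c 0.01, node-e 0.14.
Prior × likelihood for each hypothesis:
  node-a: 0.32 × 0.01 = 0.0032
  node-c: 0.45 × 0.01 = 0.0045
  node-e: 0.23 × 0.14 = 0.0322
Sum = 0.0399.
P(node-a | evidence) = 0.0032 / 0.0399 ≈ 0.080.

0.080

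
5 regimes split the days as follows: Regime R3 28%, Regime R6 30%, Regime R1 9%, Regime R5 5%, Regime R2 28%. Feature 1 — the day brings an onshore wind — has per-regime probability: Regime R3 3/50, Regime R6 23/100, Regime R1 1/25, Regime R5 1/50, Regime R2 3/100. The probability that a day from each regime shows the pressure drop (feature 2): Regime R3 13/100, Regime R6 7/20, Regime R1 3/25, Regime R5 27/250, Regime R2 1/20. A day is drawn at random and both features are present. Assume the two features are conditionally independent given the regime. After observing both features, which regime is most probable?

Compute prior × likelihood for every hypothesis:
  Regime R3: 0.28 × 0.06 × 0.13 = 0.002184
  Regime R6: 0.3 × 0.23 × 0.35 = 0.02415
  Regime R1: 0.09 × 0.04 × 0.12 = 0.000432
  Regime R5: 0.05 × 0.02 × 0.108 = 0.000108
  Regime R2: 0.28 × 0.03 × 0.05 = 0.00042
Normalizing constant = 0.027294.
Largest term belongs to Regime R6, so Regime R6 is most probable.

Regime R6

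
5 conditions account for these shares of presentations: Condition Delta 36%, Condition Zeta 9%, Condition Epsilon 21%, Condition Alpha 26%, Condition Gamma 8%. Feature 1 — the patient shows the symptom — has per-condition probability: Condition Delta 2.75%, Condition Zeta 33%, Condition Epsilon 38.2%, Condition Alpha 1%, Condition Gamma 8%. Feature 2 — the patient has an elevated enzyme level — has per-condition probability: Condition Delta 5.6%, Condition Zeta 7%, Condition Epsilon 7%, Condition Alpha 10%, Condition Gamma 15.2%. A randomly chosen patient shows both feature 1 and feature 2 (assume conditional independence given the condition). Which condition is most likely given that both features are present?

Unnormalized posteriors (prior × likelihood):
  Condition Delta: 0.36 × 0.0275 × 0.056 = 0.0005544
  Condition Zeta: 0.09 × 0.33 × 0.07 = 0.002079
  Condition Epsilon: 0.21 × 0.382 × 0.07 = 0.0056154
  Condition Alpha: 0.26 × 0.01 × 0.1 = 0.00026
  Condition Gamma: 0.08 × 0.08 × 0.152 = 0.0009728
Normalizing constant = 0.0094816.
Largest term belongs to Condition Epsilon, so Condition Epsilon is most probable.

Condition Epsilon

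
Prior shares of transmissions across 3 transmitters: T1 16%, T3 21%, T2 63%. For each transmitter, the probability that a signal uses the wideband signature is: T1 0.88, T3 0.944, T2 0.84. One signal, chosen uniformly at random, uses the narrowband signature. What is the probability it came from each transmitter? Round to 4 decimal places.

T1 0.1457, T3 0.0893, T2 0.7650

Taking complements, P(narrowband | each) = T1 0.12, T3 0.056, T2 0.16.
By Bayes' rule, posterior ∝ prior × likelihood:
  T1: 0.16 × 0.12 = 0.0192
  T3: 0.21 × 0.056 = 0.01176
  T2: 0.63 × 0.16 = 0.1008
Total = 0.13176.
P(T1 | narrowband) = 0.0192/0.13176 ≈ 0.1457
P(T3 | narrowband) = 0.01176/0.13176 ≈ 0.0893
P(T2 | narrowband) = 0.1008/0.13176 ≈ 0.7650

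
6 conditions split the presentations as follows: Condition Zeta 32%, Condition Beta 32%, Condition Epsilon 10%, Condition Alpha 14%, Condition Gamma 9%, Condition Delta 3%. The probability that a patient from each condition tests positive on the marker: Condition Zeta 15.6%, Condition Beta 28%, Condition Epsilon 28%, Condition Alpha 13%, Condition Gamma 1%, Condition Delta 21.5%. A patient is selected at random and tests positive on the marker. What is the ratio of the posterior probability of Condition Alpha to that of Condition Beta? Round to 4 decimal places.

0.2031

Compute prior × likelihood for every hypothesis:
  Condition Zeta: 0.32 × 0.156 = 0.04992
  Condition Beta: 0.32 × 0.28 = 0.0896
  Condition Epsilon: 0.1 × 0.28 = 0.028
  Condition Alpha: 0.14 × 0.13 = 0.0182
  Condition Gamma: 0.09 × 0.01 = 0.0009
  Condition Delta: 0.03 × 0.215 = 0.00645
Normalizing constant = 0.19307.
The ratio is 0.0182 / 0.0896 (the normalizer cancels) = 0.2031.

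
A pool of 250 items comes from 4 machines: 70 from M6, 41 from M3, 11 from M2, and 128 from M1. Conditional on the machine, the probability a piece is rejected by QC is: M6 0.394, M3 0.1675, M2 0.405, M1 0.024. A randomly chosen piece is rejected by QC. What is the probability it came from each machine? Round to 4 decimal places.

M6 0.6571, M3 0.1636, M2 0.1061, M1 0.0732

By Bayes' rule, posterior ∝ prior × likelihood:
  M6: 0.28 × 0.394 = 0.11032
  M3: 0.164 × 0.1675 = 0.02747
  M2: 0.044 × 0.405 = 0.01782
  M1: 0.512 × 0.024 = 0.012288
Sum = 0.167898.
P(M6 | rejected) = 0.11032/0.167898 ≈ 0.6571
P(M3 | rejected) = 0.02747/0.167898 ≈ 0.1636
P(M2 | rejected) = 0.01782/0.167898 ≈ 0.1061
P(M1 | rejected) = 0.012288/0.167898 ≈ 0.0732
(Check: 0.6571+0.1636+0.1061+0.0732 = 1.0000.)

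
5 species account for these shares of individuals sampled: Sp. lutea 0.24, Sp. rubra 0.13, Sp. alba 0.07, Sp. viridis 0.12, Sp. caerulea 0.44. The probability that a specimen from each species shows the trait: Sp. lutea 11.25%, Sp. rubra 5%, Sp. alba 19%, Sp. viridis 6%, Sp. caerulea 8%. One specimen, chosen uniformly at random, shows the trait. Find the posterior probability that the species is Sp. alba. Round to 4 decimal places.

0.1491

By Bayes' rule, posterior ∝ prior × likelihood:
  Sp. lutea: 0.24 × 0.1125 = 0.027
  Sp. rubra: 0.13 × 0.05 = 0.0065
  Sp. alba: 0.07 × 0.19 = 0.0133
  Sp. viridis: 0.12 × 0.06 = 0.0072
  Sp. caerulea: 0.44 × 0.08 = 0.0352
Total = 0.0892.
P(Sp. alba | evidence) = 0.0133 / 0.0892 ≈ 0.1491.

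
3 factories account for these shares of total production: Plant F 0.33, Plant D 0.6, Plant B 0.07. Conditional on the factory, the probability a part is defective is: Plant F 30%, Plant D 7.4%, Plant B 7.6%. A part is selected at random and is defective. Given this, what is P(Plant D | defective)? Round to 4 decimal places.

0.2985

Unnormalized posteriors (prior × likelihood):
  Plant F: 0.33 × 0.3 = 0.099
  Plant D: 0.6 × 0.074 = 0.0444
  Plant B: 0.07 × 0.076 = 0.00532
Normalizing constant = 0.14872.
P(Plant D | evidence) = 0.0444 / 0.14872 ≈ 0.2985.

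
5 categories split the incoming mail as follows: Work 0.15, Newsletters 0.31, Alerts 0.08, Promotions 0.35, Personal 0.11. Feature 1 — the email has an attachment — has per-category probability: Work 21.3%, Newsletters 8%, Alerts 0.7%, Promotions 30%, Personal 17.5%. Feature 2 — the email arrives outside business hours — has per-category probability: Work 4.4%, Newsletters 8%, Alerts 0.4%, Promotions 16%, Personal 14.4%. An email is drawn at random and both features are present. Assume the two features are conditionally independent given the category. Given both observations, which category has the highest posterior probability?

Compute prior × likelihood for every hypothesis:
  Work: 0.15 × 0.213 × 0.044 = 0.0014058
  Newsletters: 0.31 × 0.08 × 0.08 = 0.001984
  Alerts: 0.08 × 0.007 × 0.004 = 0.00000224
  Promotions: 0.35 × 0.3 × 0.16 = 0.0168
  Personal: 0.11 × 0.175 × 0.144 = 0.002772
Sum = 0.02296404.
Largest term belongs to Promotions, so Promotions is most probable.

Promotions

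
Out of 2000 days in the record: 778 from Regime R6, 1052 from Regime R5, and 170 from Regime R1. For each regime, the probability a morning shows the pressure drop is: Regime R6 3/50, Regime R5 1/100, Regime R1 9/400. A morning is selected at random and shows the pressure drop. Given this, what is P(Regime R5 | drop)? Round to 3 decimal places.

0.172

Unnormalized posteriors (prior × likelihood):
  Regime R6: 0.389 × 0.06 = 0.02334
  Regime R5: 0.526 × 0.01 = 0.00526
  Regime R1: 0.085 × 0.0225 = 0.0019125
Total = 0.0305125.
P(Regime R5 | evidence) = 0.00526 / 0.0305125 ≈ 0.172.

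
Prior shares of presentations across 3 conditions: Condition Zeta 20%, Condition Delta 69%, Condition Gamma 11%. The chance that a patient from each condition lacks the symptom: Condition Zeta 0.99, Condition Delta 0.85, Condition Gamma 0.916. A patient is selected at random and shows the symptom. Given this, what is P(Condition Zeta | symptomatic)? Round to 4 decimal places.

0.0174

Taking complements, P(symptomatic | each) = Condition Zeta 0.01, Condition Delta 0.15, Condition Gamma 0.084.
Prior × likelihood for each hypothesis:
  Condition Zeta: 0.2 × 0.01 = 0.002
  Condition Delta: 0.69 × 0.15 = 0.1035
  Condition Gamma: 0.11 × 0.084 = 0.00924
Normalizing constant = 0.11474.
P(Condition Zeta | evidence) = 0.002 / 0.11474 ≈ 0.0174.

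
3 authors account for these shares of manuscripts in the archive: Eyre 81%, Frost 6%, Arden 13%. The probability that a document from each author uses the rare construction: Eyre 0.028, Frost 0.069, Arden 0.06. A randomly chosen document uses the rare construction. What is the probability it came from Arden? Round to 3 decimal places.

0.225

Prior × likelihood for each hypothesis:
  Eyre: 0.81 × 0.028 = 0.02268
  Frost: 0.06 × 0.069 = 0.00414
  Arden: 0.13 × 0.06 = 0.0078
Normalizing constant = 0.03462.
P(Arden | evidence) = 0.0078 / 0.03462 ≈ 0.225.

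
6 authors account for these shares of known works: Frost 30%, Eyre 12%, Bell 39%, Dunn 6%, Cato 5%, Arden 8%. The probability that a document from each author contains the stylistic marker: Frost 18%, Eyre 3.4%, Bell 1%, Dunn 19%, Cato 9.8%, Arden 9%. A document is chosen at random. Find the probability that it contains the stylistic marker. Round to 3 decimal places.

0.085

Prior × likelihood for each hypothesis:
  Frost: 0.3 × 0.18 = 0.054
  Eyre: 0.12 × 0.034 = 0.00408
  Bell: 0.39 × 0.01 = 0.0039
  Dunn: 0.06 × 0.19 = 0.0114
  Cato: 0.05 × 0.098 = 0.0049
  Arden: 0.08 × 0.09 = 0.0072
P(marker) = 0.054 + 0.00408 + 0.0039 + 0.0114 + 0.0049 + 0.0072 = 0.08548 → 0.085.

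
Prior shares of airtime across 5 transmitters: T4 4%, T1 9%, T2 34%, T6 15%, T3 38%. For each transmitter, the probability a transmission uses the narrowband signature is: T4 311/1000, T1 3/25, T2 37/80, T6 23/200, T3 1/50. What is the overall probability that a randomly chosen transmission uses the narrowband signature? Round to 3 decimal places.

Prior × likelihood for each hypothesis:
  T4: 0.04 × 0.311 = 0.01244
  T1: 0.09 × 0.12 = 0.0108
  T2: 0.34 × 0.4625 = 0.15725
  T6: 0.15 × 0.115 = 0.01725
  T3: 0.38 × 0.02 = 0.0076
P(narrowband) = 0.01244 + 0.0108 + 0.15725 + 0.01725 + 0.0076 = 0.20534 → 0.205.

0.205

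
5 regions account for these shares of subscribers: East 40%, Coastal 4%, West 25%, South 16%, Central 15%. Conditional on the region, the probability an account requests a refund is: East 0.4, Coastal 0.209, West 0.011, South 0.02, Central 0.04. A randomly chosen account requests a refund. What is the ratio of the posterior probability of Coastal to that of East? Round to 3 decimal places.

0.052

Prior × likelihood for each hypothesis:
  East: 0.4 × 0.4 = 0.16
  Coastal: 0.04 × 0.209 = 0.00836
  West: 0.25 × 0.011 = 0.00275
  South: 0.16 × 0.02 = 0.0032
  Central: 0.15 × 0.04 = 0.006
Sum = 0.18031.
The ratio is 0.00836 / 0.16 (the normalizer cancels) = 0.052.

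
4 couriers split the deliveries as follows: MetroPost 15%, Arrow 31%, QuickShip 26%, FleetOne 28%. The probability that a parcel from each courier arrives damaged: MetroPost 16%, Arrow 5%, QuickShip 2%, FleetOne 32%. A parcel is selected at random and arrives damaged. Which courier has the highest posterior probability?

Unnormalized posteriors (prior × likelihood):
  MetroPost: 0.15 × 0.16 = 0.024
  Arrow: 0.31 × 0.05 = 0.0155
  QuickShip: 0.26 × 0.02 = 0.0052
  FleetOne: 0.28 × 0.32 = 0.0896
Normalizing constant = 0.1343.
Largest term belongs to FleetOne, so FleetOne is most probable.

FleetOne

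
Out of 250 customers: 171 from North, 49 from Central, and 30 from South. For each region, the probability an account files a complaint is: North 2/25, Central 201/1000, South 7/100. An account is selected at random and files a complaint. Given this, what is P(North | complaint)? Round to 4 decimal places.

Unnormalized posteriors (prior × likelihood):
  North: 0.684 × 0.08 = 0.05472
  Central: 0.196 × 0.201 = 0.039396
  South: 0.12 × 0.07 = 0.0084
Normalizing constant = 0.102516.
P(North | evidence) = 0.05472 / 0.102516 ≈ 0.5338.

0.5338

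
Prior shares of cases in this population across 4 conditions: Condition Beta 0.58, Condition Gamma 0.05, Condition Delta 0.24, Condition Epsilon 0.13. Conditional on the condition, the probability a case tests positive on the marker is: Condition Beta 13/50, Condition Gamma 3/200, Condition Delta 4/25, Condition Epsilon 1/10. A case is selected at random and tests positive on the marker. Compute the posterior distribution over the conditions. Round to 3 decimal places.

Unnormalized posteriors (prior × likelihood):
  Condition Beta: 0.58 × 0.26 = 0.1508
  Condition Gamma: 0.05 × 0.015 = 0.00075
  Condition Delta: 0.24 × 0.16 = 0.0384
  Condition Epsilon: 0.13 × 0.1 = 0.013
Normalizing constant = 0.20295.
P(Condition Beta | marker-positive) = 0.1508/0.20295 ≈ 0.743
P(Condition Gamma | marker-positive) = 0.00075/0.20295 ≈ 0.004
P(Condition Delta | marker-positive) = 0.0384/0.20295 ≈ 0.189
P(Condition Epsilon | marker-positive) = 0.013/0.20295 ≈ 0.064
(Check: 0.743+0.004+0.189+0.064 = 1.000.)

Condition Beta 0.743, Condition Gamma 0.004, Condition Delta 0.189, Condition Epsilon 0.064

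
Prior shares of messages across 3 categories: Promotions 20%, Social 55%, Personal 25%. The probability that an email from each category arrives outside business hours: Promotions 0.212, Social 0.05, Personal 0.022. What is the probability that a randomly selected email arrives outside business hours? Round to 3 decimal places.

Unnormalized posteriors (prior × likelihood):
  Promotions: 0.2 × 0.212 = 0.0424
  Social: 0.55 × 0.05 = 0.0275
  Personal: 0.25 × 0.022 = 0.0055
P(off-hours) = 0.0424 + 0.0275 + 0.0055 = 0.0754 → 0.075.

0.075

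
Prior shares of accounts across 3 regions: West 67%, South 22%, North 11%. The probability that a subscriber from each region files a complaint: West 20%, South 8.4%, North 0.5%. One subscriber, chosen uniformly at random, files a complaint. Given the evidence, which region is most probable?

West

Prior × likelihood for each hypothesis:
  West: 0.67 × 0.2 = 0.134
  South: 0.22 × 0.084 = 0.01848
  North: 0.11 × 0.005 = 0.00055
Normalizing constant = 0.15303.
Largest term belongs to West, so West is most probable.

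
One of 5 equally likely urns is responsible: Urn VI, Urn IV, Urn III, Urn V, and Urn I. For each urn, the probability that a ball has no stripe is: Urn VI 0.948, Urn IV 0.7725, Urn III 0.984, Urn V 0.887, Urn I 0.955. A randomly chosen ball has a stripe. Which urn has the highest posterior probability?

Taking complements, P(striped | each) = Urn VI 0.052, Urn IV 0.2275, Urn III 0.016, Urn V 0.113, Urn I 0.045.
Since the prior is uniform, the posterior is proportional to the likelihood:
  Urn VI: 0.052
  Urn IV: 0.2275
  Urn III: 0.016
  Urn V: 0.113
  Urn I: 0.045
Total = 0.4535.
Largest term belongs to Urn IV, so Urn IV is most probable.

Urn IV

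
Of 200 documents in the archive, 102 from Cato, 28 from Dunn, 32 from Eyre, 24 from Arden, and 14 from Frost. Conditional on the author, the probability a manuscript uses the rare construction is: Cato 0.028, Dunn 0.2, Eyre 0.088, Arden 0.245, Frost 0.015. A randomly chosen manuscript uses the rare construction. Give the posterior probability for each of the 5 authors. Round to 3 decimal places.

Cato 0.164, Dunn 0.323, Eyre 0.162, Arden 0.339, Frost 0.012

By Bayes' rule, posterior ∝ prior × likelihood:
  Cato: 0.51 × 0.028 = 0.01428
  Dunn: 0.14 × 0.2 = 0.028
  Eyre: 0.16 × 0.088 = 0.01408
  Arden: 0.12 × 0.245 = 0.0294
  Frost: 0.07 × 0.015 = 0.00105
Normalizing constant = 0.08681.
P(Cato | rare-form) = 0.01428/0.08681 ≈ 0.164
P(Dunn | rare-form) = 0.028/0.08681 ≈ 0.323
P(Eyre | rare-form) = 0.01408/0.08681 ≈ 0.162
P(Arden | rare-form) = 0.0294/0.08681 ≈ 0.339
P(Frost | rare-form) = 0.00105/0.08681 ≈ 0.012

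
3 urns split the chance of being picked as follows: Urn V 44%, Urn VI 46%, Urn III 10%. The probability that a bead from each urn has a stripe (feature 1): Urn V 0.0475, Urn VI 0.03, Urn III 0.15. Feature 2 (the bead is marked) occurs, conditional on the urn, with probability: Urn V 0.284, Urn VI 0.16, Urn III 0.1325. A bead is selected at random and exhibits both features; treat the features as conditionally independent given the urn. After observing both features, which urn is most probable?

Prior × likelihood for each hypothesis:
  Urn V: 0.44 × 0.0475 × 0.284 = 0.0059356
  Urn VI: 0.46 × 0.03 × 0.16 = 0.002208
  Urn III: 0.1 × 0.15 × 0.1325 = 0.0019875
Normalizing constant = 0.0101311.
Largest term belongs to Urn V, so Urn V is most probable.

Urn V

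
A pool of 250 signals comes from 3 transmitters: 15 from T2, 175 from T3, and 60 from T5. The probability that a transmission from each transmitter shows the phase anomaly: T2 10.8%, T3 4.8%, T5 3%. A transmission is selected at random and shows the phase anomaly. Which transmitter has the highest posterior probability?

Unnormalized posteriors (prior × likelihood):
  T2: 0.06 × 0.108 = 0.00648
  T3: 0.7 × 0.048 = 0.0336
  T5: 0.24 × 0.03 = 0.0072
Normalizing constant = 0.04728.
Largest term belongs to T3, so T3 is most probable.

T3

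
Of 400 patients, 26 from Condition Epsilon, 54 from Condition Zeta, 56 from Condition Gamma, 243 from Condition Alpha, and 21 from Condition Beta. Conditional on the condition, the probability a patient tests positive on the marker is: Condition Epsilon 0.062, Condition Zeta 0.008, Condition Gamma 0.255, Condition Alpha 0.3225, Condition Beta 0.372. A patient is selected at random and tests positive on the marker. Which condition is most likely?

Unnormalized posteriors (prior × likelihood):
  Condition Epsilon: 0.065 × 0.062 = 0.00403
  Condition Zeta: 0.135 × 0.008 = 0.00108
  Condition Gamma: 0.14 × 0.255 = 0.0357
  Condition Alpha: 0.6075 × 0.3225 = 0.19591875
  Condition Beta: 0.0525 × 0.372 = 0.01953
Normalizing constant = 0.25625875.
Largest term belongs to Condition Alpha, so Condition Alpha is most probable.

Condition Alpha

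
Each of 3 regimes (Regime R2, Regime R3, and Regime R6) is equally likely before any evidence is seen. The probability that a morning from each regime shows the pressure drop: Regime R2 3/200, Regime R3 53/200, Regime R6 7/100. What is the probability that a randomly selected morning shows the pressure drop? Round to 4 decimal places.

0.1167

With a uniform prior (1/3 each), posterior ∝ likelihood:
  Regime R2: 0.015
  Regime R3: 0.265
  Regime R6: 0.07
P(drop) = (1/3) × (0.015 + 0.265 + 0.07) = 0.35/3 ≈ 0.1167.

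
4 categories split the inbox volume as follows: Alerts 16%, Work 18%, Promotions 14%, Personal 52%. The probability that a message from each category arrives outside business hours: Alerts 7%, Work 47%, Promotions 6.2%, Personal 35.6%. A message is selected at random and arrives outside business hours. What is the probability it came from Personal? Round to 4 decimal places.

Compute prior × likelihood for every hypothesis:
  Alerts: 0.16 × 0.07 = 0.0112
  Work: 0.18 × 0.47 = 0.0846
  Promotions: 0.14 × 0.062 = 0.00868
  Personal: 0.52 × 0.356 = 0.18512
Normalizing constant = 0.2896.
P(Personal | evidence) = 0.18512 / 0.2896 ≈ 0.6392.

0.6392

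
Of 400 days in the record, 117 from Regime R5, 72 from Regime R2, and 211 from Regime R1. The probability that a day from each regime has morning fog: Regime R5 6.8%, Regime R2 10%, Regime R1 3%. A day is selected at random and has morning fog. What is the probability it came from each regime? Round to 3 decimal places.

Regime R5 0.370, Regime R2 0.335, Regime R1 0.295

By Bayes' rule, posterior ∝ prior × likelihood:
  Regime R5: 0.2925 × 0.068 = 0.01989
  Regime R2: 0.18 × 0.1 = 0.018
  Regime R1: 0.5275 × 0.03 = 0.015825
Sum = 0.053715.
P(Regime R5 | fog) = 0.01989/0.053715 ≈ 0.370
P(Regime R2 | fog) = 0.018/0.053715 ≈ 0.335
P(Regime R1 | fog) = 0.015825/0.053715 ≈ 0.295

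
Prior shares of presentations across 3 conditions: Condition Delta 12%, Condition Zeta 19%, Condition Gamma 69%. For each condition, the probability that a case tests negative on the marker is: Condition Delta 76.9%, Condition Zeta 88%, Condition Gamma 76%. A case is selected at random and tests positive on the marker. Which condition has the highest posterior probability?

Condition Gamma

Taking complements, P(marker-positive | each) = Condition Delta 0.231, Condition Zeta 0.12, Condition Gamma 0.24.
Prior × likelihood for each hypothesis:
  Condition Delta: 0.12 × 0.231 = 0.02772
  Condition Zeta: 0.19 × 0.12 = 0.0228
  Condition Gamma: 0.69 × 0.24 = 0.1656
Normalizing constant = 0.21612.
Largest term belongs to Condition Gamma, so Condition Gamma is most probable.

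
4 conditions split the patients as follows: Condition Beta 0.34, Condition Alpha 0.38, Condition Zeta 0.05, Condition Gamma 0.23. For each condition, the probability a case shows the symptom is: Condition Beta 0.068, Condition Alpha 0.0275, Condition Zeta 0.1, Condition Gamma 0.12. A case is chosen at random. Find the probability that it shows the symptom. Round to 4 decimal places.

Unnormalized posteriors (prior × likelihood):
  Condition Beta: 0.34 × 0.068 = 0.02312
  Condition Alpha: 0.38 × 0.0275 = 0.01045
  Condition Zeta: 0.05 × 0.1 = 0.005
  Condition Gamma: 0.23 × 0.12 = 0.0276
P(symptomatic) = 0.02312 + 0.01045 + 0.005 + 0.0276 = 0.06617 → 0.0662.

0.0662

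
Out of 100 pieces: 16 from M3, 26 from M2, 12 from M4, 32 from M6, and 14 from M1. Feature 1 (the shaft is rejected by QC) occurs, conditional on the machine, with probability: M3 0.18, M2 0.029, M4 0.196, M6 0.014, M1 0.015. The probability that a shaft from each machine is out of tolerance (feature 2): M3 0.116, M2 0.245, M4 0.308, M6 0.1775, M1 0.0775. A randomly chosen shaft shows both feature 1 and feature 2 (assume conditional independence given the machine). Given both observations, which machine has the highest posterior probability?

Unnormalized posteriors (prior × likelihood):
  M3: 0.16 × 0.18 × 0.116 = 0.0033408
  M2: 0.26 × 0.029 × 0.245 = 0.0018473
  M4: 0.12 × 0.196 × 0.308 = 0.00724416
  M6: 0.32 × 0.014 × 0.1775 = 0.0007952
  M1: 0.14 × 0.015 × 0.0775 = 0.00016275
Sum = 0.01339021.
Largest term belongs to M4, so M4 is most probable.

M4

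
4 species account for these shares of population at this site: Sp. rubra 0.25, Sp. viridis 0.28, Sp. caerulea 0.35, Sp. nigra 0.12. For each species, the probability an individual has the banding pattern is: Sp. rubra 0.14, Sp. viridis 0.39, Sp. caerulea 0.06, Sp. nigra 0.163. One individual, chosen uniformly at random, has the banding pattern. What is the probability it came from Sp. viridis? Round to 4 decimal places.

Unnormalized posteriors (prior × likelihood):
  Sp. rubra: 0.25 × 0.14 = 0.035
  Sp. viridis: 0.28 × 0.39 = 0.1092
  Sp. caerulea: 0.35 × 0.06 = 0.021
  Sp. nigra: 0.12 × 0.163 = 0.01956
Sum = 0.18476.
P(Sp. viridis | evidence) = 0.1092 / 0.18476 ≈ 0.5910.

0.5910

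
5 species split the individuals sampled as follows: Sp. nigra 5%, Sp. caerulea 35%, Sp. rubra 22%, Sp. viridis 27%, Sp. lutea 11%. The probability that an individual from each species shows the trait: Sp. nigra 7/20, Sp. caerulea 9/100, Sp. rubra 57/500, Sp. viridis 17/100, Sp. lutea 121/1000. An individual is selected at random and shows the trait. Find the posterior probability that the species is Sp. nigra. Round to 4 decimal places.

By Bayes' rule, posterior ∝ prior × likelihood:
  Sp. nigra: 0.05 × 0.35 = 0.0175
  Sp. caerulea: 0.35 × 0.09 = 0.0315
  Sp. rubra: 0.22 × 0.114 = 0.02508
  Sp. viridis: 0.27 × 0.17 = 0.0459
  Sp. lutea: 0.11 × 0.121 = 0.01331
Total = 0.13329.
P(Sp. nigra | evidence) = 0.0175 / 0.13329 ≈ 0.1313.

0.1313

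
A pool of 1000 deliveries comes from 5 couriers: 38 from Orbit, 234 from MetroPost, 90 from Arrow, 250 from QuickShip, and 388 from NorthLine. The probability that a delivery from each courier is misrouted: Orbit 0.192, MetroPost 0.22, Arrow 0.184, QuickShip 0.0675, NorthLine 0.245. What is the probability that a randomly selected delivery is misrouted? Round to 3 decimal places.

Compute prior × likelihood for every hypothesis:
  Orbit: 0.038 × 0.192 = 0.007296
  MetroPost: 0.234 × 0.22 = 0.05148
  Arrow: 0.09 × 0.184 = 0.01656
  QuickShip: 0.25 × 0.0675 = 0.016875
  NorthLine: 0.388 × 0.245 = 0.09506
P(misrouted) = 0.007296 + 0.05148 + 0.01656 + 0.016875 + 0.09506 = 0.187271 → 0.187.

0.187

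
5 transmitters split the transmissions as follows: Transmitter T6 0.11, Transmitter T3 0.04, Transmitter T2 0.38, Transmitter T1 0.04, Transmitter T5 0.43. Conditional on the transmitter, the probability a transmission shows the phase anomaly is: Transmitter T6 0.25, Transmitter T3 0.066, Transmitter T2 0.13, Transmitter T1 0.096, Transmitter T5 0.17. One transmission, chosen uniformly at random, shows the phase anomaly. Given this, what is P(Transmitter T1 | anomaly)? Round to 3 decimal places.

Compute prior × likelihood for every hypothesis:
  Transmitter T6: 0.11 × 0.25 = 0.0275
  Transmitter T3: 0.04 × 0.066 = 0.00264
  Transmitter T2: 0.38 × 0.13 = 0.0494
  Transmitter T1: 0.04 × 0.096 = 0.00384
  Transmitter T5: 0.43 × 0.17 = 0.0731
Sum = 0.15648.
P(Transmitter T1 | evidence) = 0.00384 / 0.15648 ≈ 0.025.

0.025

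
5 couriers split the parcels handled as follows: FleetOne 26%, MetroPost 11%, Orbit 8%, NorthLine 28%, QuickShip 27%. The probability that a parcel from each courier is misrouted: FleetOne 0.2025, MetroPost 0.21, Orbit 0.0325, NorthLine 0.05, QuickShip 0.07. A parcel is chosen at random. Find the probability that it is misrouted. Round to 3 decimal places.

Unnormalized posteriors (prior × likelihood):
  FleetOne: 0.26 × 0.2025 = 0.05265
  MetroPost: 0.11 × 0.21 = 0.0231
  Orbit: 0.08 × 0.0325 = 0.0026
  NorthLine: 0.28 × 0.05 = 0.014
  QuickShip: 0.27 × 0.07 = 0.0189
P(misrouted) = 0.05265 + 0.0231 + 0.0026 + 0.014 + 0.0189 = 0.11125 → 0.111.

0.111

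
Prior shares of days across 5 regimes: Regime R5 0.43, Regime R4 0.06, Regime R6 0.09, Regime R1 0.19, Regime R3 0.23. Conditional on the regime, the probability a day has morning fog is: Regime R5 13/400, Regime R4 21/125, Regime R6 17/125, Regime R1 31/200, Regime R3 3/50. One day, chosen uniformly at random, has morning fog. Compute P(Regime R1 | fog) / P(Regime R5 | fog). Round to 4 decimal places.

Prior × likelihood for each hypothesis:
  Regime R5: 0.43 × 0.0325 = 0.013975
  Regime R4: 0.06 × 0.168 = 0.01008
  Regime R6: 0.09 × 0.136 = 0.01224
  Regime R1: 0.19 × 0.155 = 0.02945
  Regime R3: 0.23 × 0.06 = 0.0138
Total = 0.079545.
The ratio is 0.02945 / 0.013975 (the normalizer cancels) = 2.1073.

2.1073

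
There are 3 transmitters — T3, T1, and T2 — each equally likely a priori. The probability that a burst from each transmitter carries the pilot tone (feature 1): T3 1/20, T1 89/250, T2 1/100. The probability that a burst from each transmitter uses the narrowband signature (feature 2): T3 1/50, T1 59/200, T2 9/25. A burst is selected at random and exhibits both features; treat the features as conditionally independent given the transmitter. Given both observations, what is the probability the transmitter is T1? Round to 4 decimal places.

0.9580

With a uniform prior (1/3 each), posterior ∝ likelihood:
  T3: 0.05 × 0.02 = 0.001
  T1: 0.356 × 0.295 = 0.10502
  T2: 0.01 × 0.36 = 0.0036
Total = 0.10962.
P(T1 | evidence) = 0.10502 / 0.10962 ≈ 0.9580.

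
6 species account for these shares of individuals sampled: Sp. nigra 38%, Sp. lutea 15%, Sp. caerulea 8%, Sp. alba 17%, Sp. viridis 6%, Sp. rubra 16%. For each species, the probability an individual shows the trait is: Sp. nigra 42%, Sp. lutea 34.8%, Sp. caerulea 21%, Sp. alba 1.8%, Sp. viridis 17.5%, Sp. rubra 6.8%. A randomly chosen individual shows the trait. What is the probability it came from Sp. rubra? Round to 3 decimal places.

0.043

By Bayes' rule, posterior ∝ prior × likelihood:
  Sp. nigra: 0.38 × 0.42 = 0.1596
  Sp. lutea: 0.15 × 0.348 = 0.0522
  Sp. caerulea: 0.08 × 0.21 = 0.0168
  Sp. alba: 0.17 × 0.018 = 0.00306
  Sp. viridis: 0.06 × 0.175 = 0.0105
  Sp. rubra: 0.16 × 0.068 = 0.01088
Normalizing constant = 0.25304.
P(Sp. rubra | evidence) = 0.01088 / 0.25304 ≈ 0.043.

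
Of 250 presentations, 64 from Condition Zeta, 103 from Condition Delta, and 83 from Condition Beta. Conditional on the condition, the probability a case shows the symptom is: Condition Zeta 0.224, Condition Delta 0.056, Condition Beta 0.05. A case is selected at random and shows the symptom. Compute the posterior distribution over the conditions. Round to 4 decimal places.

Condition Zeta 0.5911, Condition Delta 0.2378, Condition Beta 0.1711

Prior × likelihood for each hypothesis:
  Condition Zeta: 0.256 × 0.224 = 0.057344
  Condition Delta: 0.412 × 0.056 = 0.023072
  Condition Beta: 0.332 × 0.05 = 0.0166
Normalizing constant = 0.097016.
P(Condition Zeta | symptomatic) = 0.057344/0.097016 ≈ 0.5911
P(Condition Delta | symptomatic) = 0.023072/0.097016 ≈ 0.2378
P(Condition Beta | symptomatic) = 0.0166/0.097016 ≈ 0.1711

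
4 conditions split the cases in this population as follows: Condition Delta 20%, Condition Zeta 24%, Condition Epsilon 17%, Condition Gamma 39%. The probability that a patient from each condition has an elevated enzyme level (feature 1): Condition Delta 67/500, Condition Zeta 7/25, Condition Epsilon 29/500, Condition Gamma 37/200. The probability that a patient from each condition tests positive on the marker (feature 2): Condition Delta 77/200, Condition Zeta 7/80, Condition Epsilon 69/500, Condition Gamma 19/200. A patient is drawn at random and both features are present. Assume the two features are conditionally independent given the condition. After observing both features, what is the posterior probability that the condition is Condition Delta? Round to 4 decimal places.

0.4226

Unnormalized posteriors (prior × likelihood):
  Condition Delta: 0.2 × 0.134 × 0.385 = 0.010318
  Condition Zeta: 0.24 × 0.28 × 0.0875 = 0.00588
  Condition Epsilon: 0.17 × 0.058 × 0.138 = 0.00136068
  Condition Gamma: 0.39 × 0.185 × 0.095 = 0.00685425
Sum = 0.02441293.
P(Condition Delta | evidence) = 0.010318 / 0.02441293 ≈ 0.4226.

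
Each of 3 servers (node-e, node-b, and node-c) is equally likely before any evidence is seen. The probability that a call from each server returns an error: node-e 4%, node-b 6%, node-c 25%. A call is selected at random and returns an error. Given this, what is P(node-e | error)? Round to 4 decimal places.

0.1143

With a uniform prior (1/3 each), posterior ∝ likelihood:
  node-e: 0.04
  node-b: 0.06
  node-c: 0.25
Normalizing constant = 0.35.
P(node-e | evidence) = 0.04 / 0.35 ≈ 0.1143.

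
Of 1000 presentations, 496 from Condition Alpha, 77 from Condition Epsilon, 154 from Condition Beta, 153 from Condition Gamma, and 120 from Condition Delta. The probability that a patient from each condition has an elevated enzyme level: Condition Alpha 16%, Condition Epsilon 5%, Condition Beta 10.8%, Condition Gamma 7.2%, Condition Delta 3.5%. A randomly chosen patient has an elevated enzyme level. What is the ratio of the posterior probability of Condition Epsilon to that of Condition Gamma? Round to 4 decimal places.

0.3495

Compute prior × likelihood for every hypothesis:
  Condition Alpha: 0.496 × 0.16 = 0.07936
  Condition Epsilon: 0.077 × 0.05 = 0.00385
  Condition Beta: 0.154 × 0.108 = 0.016632
  Condition Gamma: 0.153 × 0.072 = 0.011016
  Condition Delta: 0.12 × 0.035 = 0.0042
Total = 0.115058.
The ratio is 0.00385 / 0.011016 (the normalizer cancels) = 0.3495.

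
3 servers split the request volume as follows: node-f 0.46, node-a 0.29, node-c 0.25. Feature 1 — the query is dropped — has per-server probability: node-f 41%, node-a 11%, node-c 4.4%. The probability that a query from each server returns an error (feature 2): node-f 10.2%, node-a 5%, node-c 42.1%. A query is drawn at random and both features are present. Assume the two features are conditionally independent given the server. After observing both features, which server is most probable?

Compute prior × likelihood for every hypothesis:
  node-f: 0.46 × 0.41 × 0.102 = 0.0192372
  node-a: 0.29 × 0.11 × 0.05 = 0.001595
  node-c: 0.25 × 0.044 × 0.421 = 0.004631
Total = 0.0254632.
Largest term belongs to node-f, so node-f is most probable.

node-f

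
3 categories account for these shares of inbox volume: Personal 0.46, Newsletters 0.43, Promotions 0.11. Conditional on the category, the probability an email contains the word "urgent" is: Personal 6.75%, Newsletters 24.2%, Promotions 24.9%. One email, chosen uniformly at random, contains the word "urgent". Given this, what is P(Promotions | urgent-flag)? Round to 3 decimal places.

0.169

Unnormalized posteriors (prior × likelihood):
  Personal: 0.46 × 0.0675 = 0.03105
  Newsletters: 0.43 × 0.242 = 0.10406
  Promotions: 0.11 × 0.249 = 0.02739
Total = 0.1625.
P(Promotions | evidence) = 0.02739 / 0.1625 ≈ 0.169.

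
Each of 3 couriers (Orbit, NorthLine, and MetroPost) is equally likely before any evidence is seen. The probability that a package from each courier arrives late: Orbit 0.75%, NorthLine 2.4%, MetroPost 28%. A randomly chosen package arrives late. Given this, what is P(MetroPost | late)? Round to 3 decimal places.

With a uniform prior (1/3 each), posterior ∝ likelihood:
  Orbit: 0.0075
  NorthLine: 0.024
  MetroPost: 0.28
Sum = 0.3115.
P(MetroPost | evidence) = 0.28 / 0.3115 ≈ 0.899.

0.899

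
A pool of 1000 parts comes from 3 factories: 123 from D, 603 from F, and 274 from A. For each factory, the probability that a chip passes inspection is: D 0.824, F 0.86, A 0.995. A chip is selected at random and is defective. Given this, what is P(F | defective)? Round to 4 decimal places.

Taking complements, P(defective | each) = D 0.176, F 0.14, A 0.005.
Prior × likelihood for each hypothesis:
  D: 0.123 × 0.176 = 0.021648
  F: 0.603 × 0.14 = 0.08442
  A: 0.274 × 0.005 = 0.00137
Sum = 0.107438.
P(F | evidence) = 0.08442 / 0.107438 ≈ 0.7858.

0.7858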